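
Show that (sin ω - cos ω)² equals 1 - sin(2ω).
LHS = sin²ω - 2 sin ω cos ω + cos²ω = (sin²ω + cos²ω) - 2 sin ω cos ω = 1 - sin(2ω) = RHS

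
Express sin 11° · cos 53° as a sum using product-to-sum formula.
sin 11° cos 53° = (1/2)[sin(11°+53°) + sin(11°-53°)]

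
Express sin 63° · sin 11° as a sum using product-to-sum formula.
sin 63° sin 11° = (1/2)[cos(63°-11°) - cos(63°+11°)]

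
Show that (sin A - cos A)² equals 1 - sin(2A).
LHS = sin²A - 2 sin A cos A + cos²A = (sin²A + cos²A) - 2 sin A cos A = 1 - sin(2A) = RHS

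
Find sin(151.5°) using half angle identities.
sin(151.5°) = √((1 - cos 303°)/2) = 0.4772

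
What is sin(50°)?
sin(50°) = 0.766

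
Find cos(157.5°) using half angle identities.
cos(157.5°) = -√((1 + cos 315°)/2) = -0.9239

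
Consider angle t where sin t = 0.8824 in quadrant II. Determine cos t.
cos t = ±√(1 - sin²t) = -0.4705 (negative in QII)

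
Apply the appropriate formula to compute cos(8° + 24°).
cos(8° + 24°) = cos 8° cos 24° - sin 8° sin 24° = 0.848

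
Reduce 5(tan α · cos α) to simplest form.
5(tan α · cos α) = 5(sin α) (using Quotient identity)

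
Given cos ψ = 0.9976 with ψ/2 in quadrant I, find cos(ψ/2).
cos(ψ/2) = ±√((1 + cos ψ)/2); positive since ψ/2 ∈ QI, so cos(ψ/2) = 0.9994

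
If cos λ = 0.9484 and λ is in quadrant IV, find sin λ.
sin λ = -0.3171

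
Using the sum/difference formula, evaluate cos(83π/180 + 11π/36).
cos(83π/180 + 11π/36) = cos 83π/180 cos 11π/36 - sin 83π/180 sin 11π/36 = -0.7431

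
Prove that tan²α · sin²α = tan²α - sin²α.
RHS = sin²α/cos²α - sin²α = sin²α(1/cos²α - 1) = sin²α · (1 - cos²α)/cos²α = sin²α · sin²α/cos²α = sin²α · tan²α = LHS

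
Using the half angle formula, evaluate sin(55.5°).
sin(55.5°) = √((1 - cos 111°)/2) = 0.8241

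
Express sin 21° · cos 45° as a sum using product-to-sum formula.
sin 21° cos 45° = (1/2)[sin(21°+45°) + sin(21°-45°)]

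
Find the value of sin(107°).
sin(107°) = 0.9563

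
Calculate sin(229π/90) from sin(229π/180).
sin(229π/90) = 2 sin 229π/180 cos 229π/180 = 0.9903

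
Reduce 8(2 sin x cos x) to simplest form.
8(2 sin x cos x) = 8(sin(2x)) (using Double angle)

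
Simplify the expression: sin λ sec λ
sin λ sec λ = tan λ (using Reciprocal + quotient)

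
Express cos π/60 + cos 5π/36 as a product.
cos π/60 + cos 5π/36 = 2 cos(7π/90) cos(-11π/180)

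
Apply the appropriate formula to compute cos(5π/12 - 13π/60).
cos(5π/12 - 13π/60) = cos 5π/12 cos 13π/60 + sin 5π/12 sin 13π/60 = 0.809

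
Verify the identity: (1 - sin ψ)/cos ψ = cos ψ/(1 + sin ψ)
LHS = (1 - sin ψ)(1 + sin ψ) / (cos ψ(1 + sin ψ)) = (1 - sin²ψ) / (cos ψ(1 + sin ψ)) = cos²ψ / (cos ψ(1 + sin ψ)) = cos ψ/(1 + sin ψ) = RHS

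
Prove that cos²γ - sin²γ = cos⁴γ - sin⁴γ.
RHS = (cos²γ - sin²γ)(cos²γ + sin²γ) = (cos²γ - sin²γ) · 1 = cos²γ - sin²γ = LHS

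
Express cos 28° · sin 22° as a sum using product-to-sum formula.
cos 28° sin 22° = (1/2)[sin(28°+22°) - sin(28°-22°)]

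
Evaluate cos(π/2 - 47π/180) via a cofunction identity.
cos(π/2 - 47π/180) = sin(47π/180) = 0.7314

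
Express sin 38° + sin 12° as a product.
sin 38° + sin 12° = 2 sin(25°) cos(13°)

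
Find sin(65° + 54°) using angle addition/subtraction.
sin(65° + 54°) = sin 65° cos 54° + cos 65° sin 54° = 0.8746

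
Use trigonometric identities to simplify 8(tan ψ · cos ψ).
8(tan ψ · cos ψ) = 8(sin ψ) (using Quotient identity)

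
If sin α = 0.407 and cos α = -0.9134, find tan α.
tan α = sin α / cos α = -0.4456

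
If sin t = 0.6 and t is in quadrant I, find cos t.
cos t = 0.8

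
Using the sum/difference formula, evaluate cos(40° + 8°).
cos(40° + 8°) = cos 40° cos 8° - sin 40° sin 8° = 0.6691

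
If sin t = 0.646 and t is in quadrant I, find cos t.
cos t = 0.7633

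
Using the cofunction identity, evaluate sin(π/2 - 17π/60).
sin(π/2 - 17π/60) = cos(17π/60) = 0.6293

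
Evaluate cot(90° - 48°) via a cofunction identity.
cot(90° - 48°) = tan(48°) = 1.111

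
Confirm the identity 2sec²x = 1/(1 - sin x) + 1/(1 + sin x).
RHS = [(1 + sin x) + (1 - sin x)] / [(1 - sin x)(1 + sin x)] = 2/(1 - sin²x) = 2/cos²x = 2sec²x = LHS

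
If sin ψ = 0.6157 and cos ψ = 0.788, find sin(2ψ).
sin(2ψ) = 2 sin ψ cos ψ = 0.9703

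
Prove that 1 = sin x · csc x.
RHS = sin x · (1/sin x) = 1 = LHS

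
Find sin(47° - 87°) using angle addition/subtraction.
sin(47° - 87°) = sin 47° cos 87° - cos 47° sin 87° = -0.6428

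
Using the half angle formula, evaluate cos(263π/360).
cos(263π/360) = -√((1 + cos 263π/180)/2) = -0.6626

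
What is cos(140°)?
cos(140°) = -0.766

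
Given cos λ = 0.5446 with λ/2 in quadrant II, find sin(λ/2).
sin(λ/2) = ±√((1 - cos λ)/2); positive since λ/2 ∈ QII, so sin(λ/2) = 0.4772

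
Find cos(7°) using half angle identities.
cos(7°) = √((1 + cos 14°)/2) = 0.9925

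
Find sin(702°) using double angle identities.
sin(702°) = 2 sin 351° cos 351° = -0.309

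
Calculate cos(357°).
cos(357°) = 0.9986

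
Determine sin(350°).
sin(350°) = -0.1736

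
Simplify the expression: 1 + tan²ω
1 + tan²ω = sec²ω (using Pythagorean identity)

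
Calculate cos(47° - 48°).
cos(47° - 48°) = cos 47° cos 48° + sin 47° sin 48° = 0.9998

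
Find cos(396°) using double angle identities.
cos(396°) = cos²198° - sin²198° = 0.809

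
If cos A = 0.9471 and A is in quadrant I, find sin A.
sin A = 0.3209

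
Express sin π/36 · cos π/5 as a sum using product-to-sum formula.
sin π/36 cos π/5 = (1/2)[sin(π/36+π/5) + sin(π/36-π/5)]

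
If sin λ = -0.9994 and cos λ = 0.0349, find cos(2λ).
cos(2λ) = cos²λ - sin²λ = -0.9976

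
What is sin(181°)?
sin(181°) = -0.01745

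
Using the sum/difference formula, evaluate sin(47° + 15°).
sin(47° + 15°) = sin 47° cos 15° + cos 47° sin 15° = 0.8829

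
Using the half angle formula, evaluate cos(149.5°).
cos(149.5°) = -√((1 + cos 299°)/2) = -0.8616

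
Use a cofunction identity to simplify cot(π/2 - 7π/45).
cot(π/2 - 7π/45) = tan(7π/45)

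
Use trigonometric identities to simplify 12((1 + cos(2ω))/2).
12((1 + cos(2ω))/2) = 12(cos²ω) (using Power reduction)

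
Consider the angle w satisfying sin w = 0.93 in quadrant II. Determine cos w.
cos w = ±√(1 - sin²w) = -0.3676 (negative in QII)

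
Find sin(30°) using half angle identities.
sin(30°) = √((1 - cos 60°)/2) = 1/2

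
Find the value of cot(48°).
cot(48°) = 0.9004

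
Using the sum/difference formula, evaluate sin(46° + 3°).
sin(46° + 3°) = sin 46° cos 3° + cos 46° sin 3° = 0.7547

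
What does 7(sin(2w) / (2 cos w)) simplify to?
7(sin(2w) / (2 cos w)) = 7(sin w) (using Double angle)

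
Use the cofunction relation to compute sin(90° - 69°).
sin(90° - 69°) = cos(69°) = 0.3584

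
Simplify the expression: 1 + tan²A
1 + tan²A = sec²A (using Pythagorean identity)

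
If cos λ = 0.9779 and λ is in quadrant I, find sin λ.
sin λ = 0.2091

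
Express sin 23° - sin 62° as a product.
sin 23° - sin 62° = 2 cos(42.5°) sin(-19.5°)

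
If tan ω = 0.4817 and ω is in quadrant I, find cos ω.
cos ω = 0.9009 (using tan²ω + 1 = sec²ω)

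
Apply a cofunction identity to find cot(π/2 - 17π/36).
cot(π/2 - 17π/36) = tan(17π/36) = 11.43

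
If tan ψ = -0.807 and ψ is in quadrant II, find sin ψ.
sin ψ = 0.628 (using tan²ψ + 1 = sec²ψ)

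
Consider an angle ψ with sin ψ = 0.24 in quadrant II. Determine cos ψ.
cos ψ = ±√(1 - sin²ψ) = -0.9708 (negative in QII)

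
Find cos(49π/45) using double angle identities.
cos(49π/45) = cos²49π/90 - sin²49π/90 = -0.9613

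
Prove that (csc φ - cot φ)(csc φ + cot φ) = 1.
LHS = csc²φ - cot²φ = (1 + cot²φ) - cot²φ = 1 = RHS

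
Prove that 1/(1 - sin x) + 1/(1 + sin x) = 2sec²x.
LHS = [(1 + sin x) + (1 - sin x)] / [(1 - sin x)(1 + sin x)] = 2/(1 - sin²x) = 2/cos²x = 2sec²x = RHS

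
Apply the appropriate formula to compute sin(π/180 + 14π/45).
sin(π/180 + 14π/45) = sin π/180 cos 14π/45 + cos π/180 sin 14π/45 = 0.8387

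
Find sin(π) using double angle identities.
sin(π) = 2 sin π/2 cos π/2 = 0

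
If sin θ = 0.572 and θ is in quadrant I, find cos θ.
cos θ = 0.8203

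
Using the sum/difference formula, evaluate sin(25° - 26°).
sin(25° - 26°) = sin 25° cos 26° - cos 25° sin 26° = -0.01745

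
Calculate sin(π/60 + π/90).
sin(π/60 + π/90) = sin π/60 cos π/90 + cos π/60 sin π/90 = 0.08716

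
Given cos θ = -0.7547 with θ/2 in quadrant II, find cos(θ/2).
cos(θ/2) = ±√((1 + cos θ)/2); negative since θ/2 ∈ QII, so cos(θ/2) = -0.3502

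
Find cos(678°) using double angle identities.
cos(678°) = cos²339° - sin²339° = 0.7431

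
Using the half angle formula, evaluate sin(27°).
sin(27°) = √((1 - cos 54°)/2) = 0.454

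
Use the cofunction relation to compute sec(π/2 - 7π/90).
sec(π/2 - 7π/90) = csc(7π/90) = 4.134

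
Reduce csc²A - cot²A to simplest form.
csc²A - cot²A = 1 (using Pythagorean identity)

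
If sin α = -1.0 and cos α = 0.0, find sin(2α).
sin(2α) = 2 sin α cos α = 0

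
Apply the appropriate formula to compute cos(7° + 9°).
cos(7° + 9°) = cos 7° cos 9° - sin 7° sin 9° = 0.9613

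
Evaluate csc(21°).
csc(21°) = 2.79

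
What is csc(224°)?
csc(224°) = -1.44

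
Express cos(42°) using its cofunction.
cos(42°) = sin(90° - 42°) = sin(48°)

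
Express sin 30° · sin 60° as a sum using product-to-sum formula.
sin 30° sin 60° = (1/2)[cos(30°-60°) - cos(30°+60°)]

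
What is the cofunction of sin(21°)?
sin(21°) = cos(90° - 21°) = cos(69°)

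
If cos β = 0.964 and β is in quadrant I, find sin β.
sin β = 0.2659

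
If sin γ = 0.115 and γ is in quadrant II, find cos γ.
cos γ = -0.9934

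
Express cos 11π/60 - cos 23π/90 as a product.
cos 11π/60 - cos 23π/90 = -2 sin(79π/360) sin(-13π/360)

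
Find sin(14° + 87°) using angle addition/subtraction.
sin(14° + 87°) = sin 14° cos 87° + cos 14° sin 87° = 0.9816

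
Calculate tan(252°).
tan(252°) = 3.078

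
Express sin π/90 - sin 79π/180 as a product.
sin π/90 - sin 79π/180 = 2 cos(9π/40) sin(-77π/360)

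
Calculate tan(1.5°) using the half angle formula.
tan(1.5°) = sin 3° / (1 + cos 3°) = 0.02619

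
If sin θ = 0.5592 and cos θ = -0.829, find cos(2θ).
cos(2θ) = cos²θ - sin²θ = 0.3745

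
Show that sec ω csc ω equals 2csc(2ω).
RHS = 2/sin(2ω) = 2/(2 sin ω cos ω) = 1/(sin ω cos ω) = (1/cos ω)(1/sin ω) = sec ω csc ω = LHS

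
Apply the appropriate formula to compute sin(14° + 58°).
sin(14° + 58°) = sin 14° cos 58° + cos 14° sin 58° = 0.9511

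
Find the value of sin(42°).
sin(42°) = 0.6691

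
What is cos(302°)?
cos(302°) = 0.5299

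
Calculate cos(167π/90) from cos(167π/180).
cos(167π/90) = cos²167π/180 - sin²167π/180 = 0.8988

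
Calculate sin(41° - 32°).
sin(41° - 32°) = sin 41° cos 32° - cos 41° sin 32° = 0.1564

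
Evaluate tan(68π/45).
tan(68π/45) = -28.64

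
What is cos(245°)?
cos(245°) = -0.4226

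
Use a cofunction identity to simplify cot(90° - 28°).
cot(90° - 28°) = tan(28°)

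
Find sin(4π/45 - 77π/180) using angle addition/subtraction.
sin(4π/45 - 77π/180) = sin 4π/45 cos 77π/180 - cos 4π/45 sin 77π/180 = -0.8746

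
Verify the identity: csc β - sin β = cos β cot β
LHS = 1/sin β - sin β = (1 - sin²β)/sin β = cos²β/sin β = cos β · (cos β/sin β) = cos β cot β = RHS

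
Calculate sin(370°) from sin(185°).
sin(370°) = 2 sin 185° cos 185° = 0.1736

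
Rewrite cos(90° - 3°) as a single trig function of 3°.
cos(90° - 3°) = sin(3°)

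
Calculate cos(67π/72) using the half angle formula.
cos(67π/72) = -√((1 + cos 67π/36)/2) = -0.9763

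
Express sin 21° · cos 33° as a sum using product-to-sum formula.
sin 21° cos 33° = (1/2)[sin(21°+33°) + sin(21°-33°)]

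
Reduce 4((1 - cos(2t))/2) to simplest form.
4((1 - cos(2t))/2) = 4(sin²t) (using Power reduction)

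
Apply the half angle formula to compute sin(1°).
sin(1°) = √((1 - cos 2°)/2) = 0.01745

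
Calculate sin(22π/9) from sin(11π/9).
sin(22π/9) = 2 sin 11π/9 cos 11π/9 = 0.9848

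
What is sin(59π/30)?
sin(59π/30) = -0.1045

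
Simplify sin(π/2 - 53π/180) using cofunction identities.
sin(π/2 - 53π/180) = cos(53π/180)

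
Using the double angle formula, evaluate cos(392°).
cos(392°) = cos²196° - sin²196° = 0.848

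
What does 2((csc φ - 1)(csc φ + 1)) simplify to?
2((csc φ - 1)(csc φ + 1)) = 2(cot²φ) (using Diff. of squares)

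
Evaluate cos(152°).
cos(152°) = -0.8829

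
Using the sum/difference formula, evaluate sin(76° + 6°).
sin(76° + 6°) = sin 76° cos 6° + cos 76° sin 6° = 0.9903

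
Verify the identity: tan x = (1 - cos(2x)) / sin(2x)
RHS = 2sin²x / (2 sin x cos x) = sin x/cos x = tan x = LHS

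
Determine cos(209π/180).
cos(209π/180) = -0.8746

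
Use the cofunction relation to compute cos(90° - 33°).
cos(90° - 33°) = sin(33°) = 0.5446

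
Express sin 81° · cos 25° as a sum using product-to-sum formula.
sin 81° cos 25° = (1/2)[sin(81°+25°) + sin(81°-25°)]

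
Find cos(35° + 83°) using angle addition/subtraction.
cos(35° + 83°) = cos 35° cos 83° - sin 35° sin 83° = -0.4695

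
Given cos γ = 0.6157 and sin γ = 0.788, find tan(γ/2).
tan(γ/2) = sin γ / (1 + cos γ) = 0.4877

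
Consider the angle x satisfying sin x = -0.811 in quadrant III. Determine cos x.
cos x = ±√(1 - sin²x) = -0.585 (negative in QIII)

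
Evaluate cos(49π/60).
cos(49π/60) = -0.8387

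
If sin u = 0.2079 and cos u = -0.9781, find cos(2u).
cos(2u) = cos²u - sin²u = 0.9135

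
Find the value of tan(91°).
tan(91°) = -57.29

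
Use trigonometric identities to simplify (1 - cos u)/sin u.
(1 - cos u)/sin u = tan(u/2) (using Half angle)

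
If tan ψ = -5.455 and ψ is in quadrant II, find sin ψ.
sin ψ = 0.9836 (using tan²ψ + 1 = sec²ψ)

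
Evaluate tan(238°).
tan(238°) = 1.6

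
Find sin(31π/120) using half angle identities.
sin(31π/120) = √((1 - cos 31π/60)/2) = 0.7254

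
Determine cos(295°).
cos(295°) = 0.4226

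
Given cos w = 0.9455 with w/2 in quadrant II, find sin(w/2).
sin(w/2) = ±√((1 - cos w)/2); positive since w/2 ∈ QII, so sin(w/2) = 0.1651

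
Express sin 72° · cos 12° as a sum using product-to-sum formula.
sin 72° cos 12° = (1/2)[sin(72°+12°) + sin(72°-12°)]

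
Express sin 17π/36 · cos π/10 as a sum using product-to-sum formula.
sin 17π/36 cos π/10 = (1/2)[sin(17π/36+π/10) + sin(17π/36-π/10)]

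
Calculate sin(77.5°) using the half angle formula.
sin(77.5°) = √((1 - cos 155°)/2) = 0.9763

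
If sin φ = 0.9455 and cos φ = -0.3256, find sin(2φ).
sin(2φ) = 2 sin φ cos φ = -0.6157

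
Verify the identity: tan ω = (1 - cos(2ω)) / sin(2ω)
RHS = 2sin²ω / (2 sin ω cos ω) = sin ω/cos ω = tan ω = LHS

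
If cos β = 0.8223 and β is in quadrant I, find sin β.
sin β = 0.5691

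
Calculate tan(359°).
tan(359°) = -0.01746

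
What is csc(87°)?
csc(87°) = 1.001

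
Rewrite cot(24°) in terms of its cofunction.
cot(24°) = tan(90° - 24°) = tan(66°)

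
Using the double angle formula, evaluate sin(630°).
sin(630°) = 2 sin 315° cos 315° = -1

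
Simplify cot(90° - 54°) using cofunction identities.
cot(90° - 54°) = tan(54°)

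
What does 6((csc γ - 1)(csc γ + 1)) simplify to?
6((csc γ - 1)(csc γ + 1)) = 6(cot²γ) (using Diff. of squares)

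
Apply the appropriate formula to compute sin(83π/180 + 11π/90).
sin(83π/180 + 11π/90) = sin 83π/180 cos 11π/90 + cos 83π/180 sin 11π/90 = (√6+√2)/4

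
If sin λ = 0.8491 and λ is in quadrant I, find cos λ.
cos λ = 0.5282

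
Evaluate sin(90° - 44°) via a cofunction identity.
sin(90° - 44°) = cos(44°) = 0.7193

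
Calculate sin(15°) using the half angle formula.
sin(15°) = √((1 - cos 30°)/2) = (√6-√2)/4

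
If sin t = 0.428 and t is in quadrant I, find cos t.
cos t = 0.9038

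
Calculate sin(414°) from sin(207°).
sin(414°) = 2 sin 207° cos 207° = 0.809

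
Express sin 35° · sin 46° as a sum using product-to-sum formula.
sin 35° sin 46° = (1/2)[cos(35°-46°) - cos(35°+46°)]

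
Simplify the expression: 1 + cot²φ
1 + cot²φ = csc²φ (using Pythagorean identity)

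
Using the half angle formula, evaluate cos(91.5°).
cos(91.5°) = -√((1 + cos 183°)/2) = -0.02618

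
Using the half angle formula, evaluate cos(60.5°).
cos(60.5°) = √((1 + cos 121°)/2) = 0.4924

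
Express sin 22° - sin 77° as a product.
sin 22° - sin 77° = 2 cos(49.5°) sin(-27.5°)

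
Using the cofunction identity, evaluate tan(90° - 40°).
tan(90° - 40°) = cot(40°) = 1.192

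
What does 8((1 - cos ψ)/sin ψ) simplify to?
8((1 - cos ψ)/sin ψ) = 8(tan(ψ/2)) (using Half angle)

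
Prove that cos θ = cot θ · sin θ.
RHS = (cos θ/sin θ) · sin θ = cos θ = LHS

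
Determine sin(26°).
sin(26°) = 0.4384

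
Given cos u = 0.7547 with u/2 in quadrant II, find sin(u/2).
sin(u/2) = ±√((1 - cos u)/2); positive since u/2 ∈ QII, so sin(u/2) = 0.3502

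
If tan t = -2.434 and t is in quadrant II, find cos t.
cos t = -0.38 (using tan²t + 1 = sec²t)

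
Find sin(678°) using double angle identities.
sin(678°) = 2 sin 339° cos 339° = -0.6691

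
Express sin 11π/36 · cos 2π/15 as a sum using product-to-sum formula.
sin 11π/36 cos 2π/15 = (1/2)[sin(11π/36+2π/15) + sin(11π/36-2π/15)]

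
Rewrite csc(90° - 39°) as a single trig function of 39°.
csc(90° - 39°) = sec(39°)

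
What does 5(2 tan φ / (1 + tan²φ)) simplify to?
5(2 tan φ / (1 + tan²φ)) = 5(sin(2φ)) (using Double angle)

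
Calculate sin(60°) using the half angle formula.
sin(60°) = √((1 - cos 120°)/2) = √3/2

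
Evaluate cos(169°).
cos(169°) = -0.9816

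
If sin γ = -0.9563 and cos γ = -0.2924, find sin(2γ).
sin(2γ) = 2 sin γ cos γ = 0.5592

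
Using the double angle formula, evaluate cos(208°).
cos(208°) = cos²104° - sin²104° = -0.8829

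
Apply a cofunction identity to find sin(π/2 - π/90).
sin(π/2 - π/90) = cos(π/90) = 0.9994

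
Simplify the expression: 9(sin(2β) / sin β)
9(sin(2β) / sin β) = 9(2 cos β) (using Double angle)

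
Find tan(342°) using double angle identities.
tan(342°) = 2 tan 171° / (1 - tan²171°) = -0.3249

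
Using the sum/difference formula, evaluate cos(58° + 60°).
cos(58° + 60°) = cos 58° cos 60° - sin 58° sin 60° = -0.4695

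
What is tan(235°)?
tan(235°) = 1.428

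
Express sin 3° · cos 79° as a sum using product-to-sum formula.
sin 3° cos 79° = (1/2)[sin(3°+79°) + sin(3°-79°)]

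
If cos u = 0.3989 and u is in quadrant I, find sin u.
sin u = 0.917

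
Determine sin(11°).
sin(11°) = 0.1908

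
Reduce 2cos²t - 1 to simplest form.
2cos²t - 1 = cos(2t) (using Double angle)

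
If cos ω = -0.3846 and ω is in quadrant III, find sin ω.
sin ω = -0.9231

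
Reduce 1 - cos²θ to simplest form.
1 - cos²θ = sin²θ (using Pythagorean identity)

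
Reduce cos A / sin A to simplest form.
cos A / sin A = cot A (using Quotient identity)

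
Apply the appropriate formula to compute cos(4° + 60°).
cos(4° + 60°) = cos 4° cos 60° - sin 4° sin 60° = 0.4384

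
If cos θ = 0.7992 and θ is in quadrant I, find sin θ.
sin θ = 0.6011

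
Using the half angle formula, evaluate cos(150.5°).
cos(150.5°) = -√((1 + cos 301°)/2) = -0.8704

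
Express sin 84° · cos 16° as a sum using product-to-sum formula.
sin 84° cos 16° = (1/2)[sin(84°+16°) + sin(84°-16°)]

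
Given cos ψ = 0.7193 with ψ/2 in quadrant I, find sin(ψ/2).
sin(ψ/2) = ±√((1 - cos ψ)/2); positive since ψ/2 ∈ QI, so sin(ψ/2) = 0.3746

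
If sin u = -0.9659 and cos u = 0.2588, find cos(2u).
cos(2u) = cos²u - sin²u = -0.866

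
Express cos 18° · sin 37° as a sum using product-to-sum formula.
cos 18° sin 37° = (1/2)[sin(18°+37°) - sin(18°-37°)]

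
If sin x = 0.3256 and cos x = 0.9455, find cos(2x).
cos(2x) = cos²x - sin²x = 0.788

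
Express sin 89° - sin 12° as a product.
sin 89° - sin 12° = 2 cos(50.5°) sin(38.5°)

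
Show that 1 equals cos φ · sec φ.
RHS = cos φ · (1/cos φ) = 1 = LHS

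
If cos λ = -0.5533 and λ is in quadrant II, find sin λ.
sin λ = 0.833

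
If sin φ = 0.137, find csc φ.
csc φ = 1/sin φ = 7.299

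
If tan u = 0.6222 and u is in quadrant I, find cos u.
cos u = 0.8491 (using tan²u + 1 = sec²u)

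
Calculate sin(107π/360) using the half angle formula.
sin(107π/360) = √((1 - cos 107π/180)/2) = 0.8039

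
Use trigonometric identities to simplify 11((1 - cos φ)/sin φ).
11((1 - cos φ)/sin φ) = 11(tan(φ/2)) (using Half angle)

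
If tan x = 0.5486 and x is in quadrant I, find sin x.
sin x = 0.481 (using tan²x + 1 = sec²x)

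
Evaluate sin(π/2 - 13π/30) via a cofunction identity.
sin(π/2 - 13π/30) = cos(13π/30) = 0.2079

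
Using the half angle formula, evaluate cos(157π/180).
cos(157π/180) = -√((1 + cos 157π/90)/2) = -0.9205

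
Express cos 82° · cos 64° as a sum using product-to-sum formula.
cos 82° cos 64° = (1/2)[cos(82°-64°) + cos(82°+64°)]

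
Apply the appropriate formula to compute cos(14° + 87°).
cos(14° + 87°) = cos 14° cos 87° - sin 14° sin 87° = -0.1908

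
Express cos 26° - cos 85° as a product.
cos 26° - cos 85° = -2 sin(55.5°) sin(-29.5°)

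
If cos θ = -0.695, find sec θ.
sec θ = 1/cos θ = -1.439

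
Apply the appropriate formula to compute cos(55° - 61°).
cos(55° - 61°) = cos 55° cos 61° + sin 55° sin 61° = 0.9945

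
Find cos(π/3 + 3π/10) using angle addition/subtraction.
cos(π/3 + 3π/10) = cos π/3 cos 3π/10 - sin π/3 sin 3π/10 = -0.4067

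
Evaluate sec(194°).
sec(194°) = -1.031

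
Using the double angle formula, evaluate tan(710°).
tan(710°) = 2 tan 355° / (1 - tan²355°) = -0.1763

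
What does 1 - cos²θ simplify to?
1 - cos²θ = sin²θ (using Pythagorean identity)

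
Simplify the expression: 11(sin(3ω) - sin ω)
11(sin(3ω) - sin ω) = 11(2 cos(2ω) sin ω) (using Sum-to-product)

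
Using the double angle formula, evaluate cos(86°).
cos(86°) = 2cos²43° - 1 = 0.06976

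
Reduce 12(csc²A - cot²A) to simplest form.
12(csc²A - cot²A) = 12 (using Pythagorean identity)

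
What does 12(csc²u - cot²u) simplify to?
12(csc²u - cot²u) = 12 (using Pythagorean identity)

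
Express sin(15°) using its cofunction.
sin(15°) = cos(90° - 15°) = cos(75°)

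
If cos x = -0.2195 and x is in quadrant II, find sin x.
sin x = 0.9756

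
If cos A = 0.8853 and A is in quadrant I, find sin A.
sin A = 0.465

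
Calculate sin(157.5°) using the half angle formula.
sin(157.5°) = √((1 - cos 315°)/2) = √(2-√2)/2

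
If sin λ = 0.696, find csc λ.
csc λ = 1/sin λ = 1.437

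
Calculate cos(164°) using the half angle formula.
cos(164°) = -√((1 + cos 328°)/2) = -0.9613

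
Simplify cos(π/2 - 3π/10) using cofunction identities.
cos(π/2 - 3π/10) = sin(3π/10)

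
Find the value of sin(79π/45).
sin(79π/45) = -0.6947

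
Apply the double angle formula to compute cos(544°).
cos(544°) = 1 - 2sin²272° = -0.9976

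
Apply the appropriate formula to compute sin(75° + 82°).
sin(75° + 82°) = sin 75° cos 82° + cos 75° sin 82° = 0.3907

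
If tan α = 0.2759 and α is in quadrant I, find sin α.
sin α = 0.266 (using tan²α + 1 = sec²α)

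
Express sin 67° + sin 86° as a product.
sin 67° + sin 86° = 2 sin(76.5°) cos(-9.5°)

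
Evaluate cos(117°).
cos(117°) = -0.454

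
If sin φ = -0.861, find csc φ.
csc φ = 1/sin φ = -1.161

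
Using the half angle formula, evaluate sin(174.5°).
sin(174.5°) = √((1 - cos 349°)/2) = 0.09585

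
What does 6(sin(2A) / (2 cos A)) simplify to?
6(sin(2A) / (2 cos A)) = 6(sin A) (using Double angle)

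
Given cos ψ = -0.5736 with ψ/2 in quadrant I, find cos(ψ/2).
cos(ψ/2) = ±√((1 + cos ψ)/2); positive since ψ/2 ∈ QI, so cos(ψ/2) = 0.4617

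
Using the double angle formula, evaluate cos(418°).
cos(418°) = cos²209° - sin²209° = 0.5299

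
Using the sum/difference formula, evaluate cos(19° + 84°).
cos(19° + 84°) = cos 19° cos 84° - sin 19° sin 84° = -0.225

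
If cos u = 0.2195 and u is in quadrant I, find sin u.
sin u = 0.9756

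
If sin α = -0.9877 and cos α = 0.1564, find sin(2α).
sin(2α) = 2 sin α cos α = -0.309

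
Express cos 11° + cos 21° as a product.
cos 11° + cos 21° = 2 cos(16°) cos(-5°)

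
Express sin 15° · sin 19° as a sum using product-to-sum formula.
sin 15° sin 19° = (1/2)[cos(15°-19°) - cos(15°+19°)]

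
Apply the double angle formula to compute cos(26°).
cos(26°) = cos²13° - sin²13° = 0.8988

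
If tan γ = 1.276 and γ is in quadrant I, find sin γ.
sin γ = 0.7871 (using tan²γ + 1 = sec²γ)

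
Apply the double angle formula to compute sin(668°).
sin(668°) = 2 sin 334° cos 334° = -0.788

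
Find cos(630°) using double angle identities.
cos(630°) = 1 - 2sin²315° = 0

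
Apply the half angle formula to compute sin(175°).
sin(175°) = √((1 - cos 350°)/2) = 0.08716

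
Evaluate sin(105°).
sin(105°) = (√6+√2)/4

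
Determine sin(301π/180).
sin(301π/180) = -0.8572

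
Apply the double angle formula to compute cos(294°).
cos(294°) = cos²147° - sin²147° = 0.4067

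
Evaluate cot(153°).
cot(153°) = -1.963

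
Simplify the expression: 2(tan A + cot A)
2(tan A + cot A) = 2(sec A csc A) (using Quotient identities)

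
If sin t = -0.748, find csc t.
csc t = 1/sin t = -1.337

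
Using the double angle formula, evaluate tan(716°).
tan(716°) = 2 tan 358° / (1 - tan²358°) = -0.06993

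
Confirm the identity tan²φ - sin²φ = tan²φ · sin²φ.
LHS = sin²φ/cos²φ - sin²φ = sin²φ(1/cos²φ - 1) = sin²φ · (1 - cos²φ)/cos²φ = sin²φ · sin²φ/cos²φ = sin²φ · tan²φ = RHS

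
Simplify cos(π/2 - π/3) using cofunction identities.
cos(π/2 - π/3) = sin(π/3)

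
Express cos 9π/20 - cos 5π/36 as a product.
cos 9π/20 - cos 5π/36 = -2 sin(53π/180) sin(7π/45)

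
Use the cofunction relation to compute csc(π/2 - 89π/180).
csc(π/2 - 89π/180) = sec(89π/180) = 57.3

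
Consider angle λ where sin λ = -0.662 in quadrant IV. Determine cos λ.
cos λ = √(1 - sin²λ) = 0.7495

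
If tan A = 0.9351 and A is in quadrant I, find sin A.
sin A = 0.683 (using tan²A + 1 = sec²A)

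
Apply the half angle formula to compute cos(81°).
cos(81°) = √((1 + cos 162°)/2) = 0.1564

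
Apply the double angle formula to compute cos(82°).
cos(82°) = cos²41° - sin²41° = 0.1392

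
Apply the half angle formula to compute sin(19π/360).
sin(19π/360) = √((1 - cos 19π/180)/2) = 0.165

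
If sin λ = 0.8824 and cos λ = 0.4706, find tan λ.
tan λ = sin λ / cos λ = 1.875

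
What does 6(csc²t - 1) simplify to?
6(csc²t - 1) = 6(cot²t) (using Pythagorean identity)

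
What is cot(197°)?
cot(197°) = 3.271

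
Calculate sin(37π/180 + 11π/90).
sin(37π/180 + 11π/90) = sin 37π/180 cos 11π/90 + cos 37π/180 sin 11π/90 = 0.8572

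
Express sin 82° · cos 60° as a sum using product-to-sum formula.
sin 82° cos 60° = (1/2)[sin(82°+60°) + sin(82°-60°)]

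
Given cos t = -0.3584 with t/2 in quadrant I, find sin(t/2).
sin(t/2) = ±√((1 - cos t)/2); positive since t/2 ∈ QI, so sin(t/2) = 0.8241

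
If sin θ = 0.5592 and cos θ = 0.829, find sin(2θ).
sin(2θ) = 2 sin θ cos θ = 0.9272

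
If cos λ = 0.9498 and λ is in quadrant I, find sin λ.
sin λ = 0.3129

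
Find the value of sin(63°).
sin(63°) = 0.891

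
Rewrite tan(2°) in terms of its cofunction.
tan(2°) = cot(90° - 2°) = cot(88°)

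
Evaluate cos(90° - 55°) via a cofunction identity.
cos(90° - 55°) = sin(55°) = 0.8192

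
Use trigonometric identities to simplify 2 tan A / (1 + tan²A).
2 tan A / (1 + tan²A) = sin(2A) (using Double angle)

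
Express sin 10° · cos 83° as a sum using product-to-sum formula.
sin 10° cos 83° = (1/2)[sin(10°+83°) + sin(10°-83°)]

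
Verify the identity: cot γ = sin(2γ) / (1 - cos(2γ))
RHS = 2 sin γ cos γ / (2sin²γ) = cos γ/sin γ = cot γ = LHS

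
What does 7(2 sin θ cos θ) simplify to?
7(2 sin θ cos θ) = 7(sin(2θ)) (using Double angle)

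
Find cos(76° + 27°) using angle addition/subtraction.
cos(76° + 27°) = cos 76° cos 27° - sin 76° sin 27° = -0.225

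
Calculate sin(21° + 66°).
sin(21° + 66°) = sin 21° cos 66° + cos 21° sin 66° = 0.9986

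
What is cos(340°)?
cos(340°) = 0.9397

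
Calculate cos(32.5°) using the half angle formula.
cos(32.5°) = √((1 + cos 65°)/2) = 0.8434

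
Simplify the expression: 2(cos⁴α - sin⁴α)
2(cos⁴α - sin⁴α) = 2(cos(2α)) (using Factoring + double angle)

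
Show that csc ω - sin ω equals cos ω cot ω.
LHS = 1/sin ω - sin ω = (1 - sin²ω)/sin ω = cos²ω/sin ω = cos ω · (cos ω/sin ω) = cos ω cot ω = RHS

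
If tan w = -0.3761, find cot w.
cot w = 1/tan w = -2.659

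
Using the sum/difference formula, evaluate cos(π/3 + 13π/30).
cos(π/3 + 13π/30) = cos π/3 cos 13π/30 - sin π/3 sin 13π/30 = -0.7431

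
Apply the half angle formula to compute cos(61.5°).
cos(61.5°) = √((1 + cos 123°)/2) = 0.4772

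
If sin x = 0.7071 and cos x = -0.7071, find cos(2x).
cos(2x) = cos²x - sin²x = 0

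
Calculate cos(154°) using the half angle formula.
cos(154°) = -√((1 + cos 308°)/2) = -0.8988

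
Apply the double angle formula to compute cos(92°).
cos(92°) = cos²46° - sin²46° = -0.0349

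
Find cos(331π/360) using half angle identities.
cos(331π/360) = -√((1 + cos 331π/180)/2) = -0.9681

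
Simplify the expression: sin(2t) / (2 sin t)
sin(2t) / (2 sin t) = cos t (using Double angle)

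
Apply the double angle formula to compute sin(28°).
sin(28°) = 2 sin 14° cos 14° = 0.4695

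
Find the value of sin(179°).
sin(179°) = 0.01745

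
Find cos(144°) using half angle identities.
cos(144°) = -√((1 + cos 288°)/2) = -0.809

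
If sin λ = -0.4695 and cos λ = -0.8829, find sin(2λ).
sin(2λ) = 2 sin λ cos λ = 0.829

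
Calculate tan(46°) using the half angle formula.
tan(46°) = sin 92° / (1 + cos 92°) = 1.036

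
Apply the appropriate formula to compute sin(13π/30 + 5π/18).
sin(13π/30 + 5π/18) = sin 13π/30 cos 5π/18 + cos 13π/30 sin 5π/18 = 0.788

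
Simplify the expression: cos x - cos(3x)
cos x - cos(3x) = 2 sin(2x) sin x (using Sum-to-product)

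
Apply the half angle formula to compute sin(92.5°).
sin(92.5°) = √((1 - cos 185°)/2) = 0.999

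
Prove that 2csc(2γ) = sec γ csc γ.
LHS = 2/sin(2γ) = 2/(2 sin γ cos γ) = 1/(sin γ cos γ) = (1/cos γ)(1/sin γ) = sec γ csc γ = RHS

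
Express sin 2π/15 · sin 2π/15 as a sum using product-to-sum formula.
sin 2π/15 sin 2π/15 = (1/2)[cos(2π/15-2π/15) - cos(2π/15+2π/15)]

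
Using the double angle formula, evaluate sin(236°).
sin(236°) = 2 sin 118° cos 118° = -0.829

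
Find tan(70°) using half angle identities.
tan(70°) = sin 140° / (1 + cos 140°) = 2.747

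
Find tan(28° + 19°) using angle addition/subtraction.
tan(28° + 19°) = (tan 28° + tan 19°)/(1 - tan 28° tan 19°) = 1.072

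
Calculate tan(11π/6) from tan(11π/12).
tan(11π/6) = 2 tan 11π/12 / (1 - tan²11π/12) = -√3/3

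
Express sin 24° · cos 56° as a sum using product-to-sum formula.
sin 24° cos 56° = (1/2)[sin(24°+56°) + sin(24°-56°)]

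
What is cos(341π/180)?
cos(341π/180) = 0.9455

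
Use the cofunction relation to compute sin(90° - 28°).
sin(90° - 28°) = cos(28°) = 0.8829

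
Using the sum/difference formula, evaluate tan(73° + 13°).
tan(73° + 13°) = (tan 73° + tan 13°)/(1 - tan 73° tan 13°) = 14.3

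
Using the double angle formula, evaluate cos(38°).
cos(38°) = cos²19° - sin²19° = 0.788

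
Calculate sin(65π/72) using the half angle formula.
sin(65π/72) = √((1 - cos 65π/36)/2) = 0.3007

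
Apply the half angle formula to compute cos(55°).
cos(55°) = √((1 + cos 110°)/2) = 0.5736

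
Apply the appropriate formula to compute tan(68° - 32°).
tan(68° - 32°) = (tan 68° - tan 32°)/(1 + tan 68° tan 32°) = 0.7265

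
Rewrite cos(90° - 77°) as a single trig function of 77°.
cos(90° - 77°) = sin(77°)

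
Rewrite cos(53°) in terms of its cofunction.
cos(53°) = sin(90° - 53°) = sin(37°)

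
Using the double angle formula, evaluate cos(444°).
cos(444°) = cos²222° - sin²222° = 0.1045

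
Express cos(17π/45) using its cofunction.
cos(17π/45) = sin(π/2 - 17π/45) = sin(11π/90)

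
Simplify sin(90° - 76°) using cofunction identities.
sin(90° - 76°) = cos(76°)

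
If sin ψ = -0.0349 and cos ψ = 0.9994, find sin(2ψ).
sin(2ψ) = 2 sin ψ cos ψ = -0.06976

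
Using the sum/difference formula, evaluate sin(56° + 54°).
sin(56° + 54°) = sin 56° cos 54° + cos 56° sin 54° = 0.9397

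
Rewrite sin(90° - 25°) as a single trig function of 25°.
sin(90° - 25°) = cos(25°)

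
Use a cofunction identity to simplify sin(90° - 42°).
sin(90° - 42°) = cos(42°)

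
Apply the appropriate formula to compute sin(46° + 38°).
sin(46° + 38°) = sin 46° cos 38° + cos 46° sin 38° = 0.9945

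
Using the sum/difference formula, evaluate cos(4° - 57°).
cos(4° - 57°) = cos 4° cos 57° + sin 4° sin 57° = 0.6018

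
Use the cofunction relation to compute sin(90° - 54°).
sin(90° - 54°) = cos(54°) = 0.5878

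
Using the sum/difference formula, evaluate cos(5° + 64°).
cos(5° + 64°) = cos 5° cos 64° - sin 5° sin 64° = 0.3584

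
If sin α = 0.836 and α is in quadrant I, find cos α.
cos α = 0.5487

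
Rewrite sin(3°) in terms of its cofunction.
sin(3°) = cos(90° - 3°) = cos(87°)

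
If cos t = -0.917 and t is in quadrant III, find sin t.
sin t = -0.3989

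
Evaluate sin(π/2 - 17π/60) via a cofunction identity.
sin(π/2 - 17π/60) = cos(17π/60) = 0.6293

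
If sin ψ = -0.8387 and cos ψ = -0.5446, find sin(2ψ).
sin(2ψ) = 2 sin ψ cos ψ = 0.9135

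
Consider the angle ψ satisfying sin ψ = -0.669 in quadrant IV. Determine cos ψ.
cos ψ = √(1 - sin²ψ) = 0.7433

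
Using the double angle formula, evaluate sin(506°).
sin(506°) = 2 sin 253° cos 253° = 0.5592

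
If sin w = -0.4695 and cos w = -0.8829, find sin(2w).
sin(2w) = 2 sin w cos w = 0.829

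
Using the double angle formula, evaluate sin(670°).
sin(670°) = 2 sin 335° cos 335° = -0.766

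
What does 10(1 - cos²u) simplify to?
10(1 - cos²u) = 10(sin²u) (using Pythagorean identity)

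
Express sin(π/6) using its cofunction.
sin(π/6) = cos(π/2 - π/6) = cos(π/3)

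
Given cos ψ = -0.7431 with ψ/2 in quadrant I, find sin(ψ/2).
sin(ψ/2) = ±√((1 - cos ψ)/2); positive since ψ/2 ∈ QI, so sin(ψ/2) = 0.9336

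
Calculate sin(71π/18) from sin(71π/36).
sin(71π/18) = 2 sin 71π/36 cos 71π/36 = -0.1736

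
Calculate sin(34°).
sin(34°) = 0.5592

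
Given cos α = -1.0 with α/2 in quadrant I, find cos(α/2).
cos(α/2) = ±√((1 + cos α)/2); positive since α/2 ∈ QI, so cos(α/2) = 0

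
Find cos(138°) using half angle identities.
cos(138°) = -√((1 + cos 276°)/2) = -0.7431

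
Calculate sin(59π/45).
sin(59π/45) = -0.829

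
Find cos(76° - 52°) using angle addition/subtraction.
cos(76° - 52°) = cos 76° cos 52° + sin 76° sin 52° = 0.9135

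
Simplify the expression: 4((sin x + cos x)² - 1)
4((sin x + cos x)² - 1) = 4(sin(2x)) (using Pythagorean + double angle)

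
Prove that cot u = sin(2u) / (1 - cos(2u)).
RHS = 2 sin u cos u / (2sin²u) = cos u/sin u = cot u = LHS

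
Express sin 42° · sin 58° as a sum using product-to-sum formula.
sin 42° sin 58° = (1/2)[cos(42°-58°) - cos(42°+58°)]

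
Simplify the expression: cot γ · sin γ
cot γ · sin γ = cos γ (using Quotient identity)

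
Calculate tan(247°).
tan(247°) = 2.356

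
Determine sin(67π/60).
sin(67π/60) = -0.3584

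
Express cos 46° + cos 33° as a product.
cos 46° + cos 33° = 2 cos(39.5°) cos(6.5°)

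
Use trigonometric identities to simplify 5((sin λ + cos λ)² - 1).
5((sin λ + cos λ)² - 1) = 5(sin(2λ)) (using Pythagorean + double angle)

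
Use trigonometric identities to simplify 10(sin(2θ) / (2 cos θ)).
10(sin(2θ) / (2 cos θ)) = 10(sin θ) (using Double angle)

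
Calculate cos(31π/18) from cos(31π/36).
cos(31π/18) = cos²31π/36 - sin²31π/36 = 0.6428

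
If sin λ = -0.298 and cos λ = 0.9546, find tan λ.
tan λ = sin λ / cos λ = -0.3122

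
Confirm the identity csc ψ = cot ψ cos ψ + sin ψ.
RHS = cos²ψ/sin ψ + sin ψ = (cos²ψ + sin²ψ)/sin ψ = 1/sin ψ = csc ψ = LHS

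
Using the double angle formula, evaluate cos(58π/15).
cos(58π/15) = cos²29π/15 - sin²29π/15 = 0.9135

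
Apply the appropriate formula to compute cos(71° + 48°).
cos(71° + 48°) = cos 71° cos 48° - sin 71° sin 48° = -0.4848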